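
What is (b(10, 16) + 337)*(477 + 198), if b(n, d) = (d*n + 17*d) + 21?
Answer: 533250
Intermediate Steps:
b(n, d) = 21 + 17*d + d*n (b(n, d) = (17*d + d*n) + 21 = 21 + 17*d + d*n)
(b(10, 16) + 337)*(477 + 198) = ((21 + 17*16 + 16*10) + 337)*(477 + 198) = ((21 + 272 + 160) + 337)*675 = (453 + 337)*675 = 790*675 = 533250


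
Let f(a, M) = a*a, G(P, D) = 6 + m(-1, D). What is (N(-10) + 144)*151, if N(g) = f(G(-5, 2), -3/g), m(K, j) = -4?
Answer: 22348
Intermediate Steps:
G(P, D) = 2 (G(P, D) = 6 - 4 = 2)
f(a, M) = a**2
N(g) = 4 (N(g) = 2**2 = 4)
(N(-10) + 144)*151 = (4 + 144)*151 = 148*151 = 22348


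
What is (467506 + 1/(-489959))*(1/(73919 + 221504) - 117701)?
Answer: -7964736001783193362066/144745157657 ≈ -5.5026e+10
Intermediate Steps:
(467506 + 1/(-489959))*(1/(73919 + 221504) - 117701) = (467506 - 1/489959)*(1/295423 - 117701) = 229058772253*(1/295423 - 117701)/489959 = (229058772253/489959)*(-34771582522/295423) = -7964736001783193362066/144745157657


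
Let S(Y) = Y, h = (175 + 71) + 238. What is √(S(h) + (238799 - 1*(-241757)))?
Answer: 4*√30065 ≈ 693.57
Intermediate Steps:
h = 484 (h = 246 + 238 = 484)
√(S(h) + (238799 - 1*(-241757))) = √(484 + (238799 - 1*(-241757))) = √(484 + (238799 + 241757)) = √(484 + 480556) = √481040 = 4*√30065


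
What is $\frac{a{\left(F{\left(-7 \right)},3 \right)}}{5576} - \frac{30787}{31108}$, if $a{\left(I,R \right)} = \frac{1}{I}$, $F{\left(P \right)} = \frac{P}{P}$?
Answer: $- \frac{42909301}{43364552} \approx -0.9895$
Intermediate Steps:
$F{\left(P \right)} = 1$
$\frac{a{\left(F{\left(-7 \right)},3 \right)}}{5576} - \frac{30787}{31108} = \frac{1}{1 \cdot 5576} - \frac{30787}{31108} = 1 \cdot \frac{1}{5576} - \frac{30787}{31108} = \frac{1}{5576} - \frac{30787}{31108} = - \frac{42909301}{43364552}$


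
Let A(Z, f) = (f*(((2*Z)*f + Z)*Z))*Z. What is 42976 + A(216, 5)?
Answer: 554316256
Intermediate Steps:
A(Z, f) = f*Z²*(Z + 2*Z*f) (A(Z, f) = (f*((2*Z*f + Z)*Z))*Z = (f*((Z + 2*Z*f)*Z))*Z = (f*(Z*(Z + 2*Z*f)))*Z = (Z*f*(Z + 2*Z*f))*Z = f*Z²*(Z + 2*Z*f))
42976 + A(216, 5) = 42976 + 5*216³*(1 + 2*5) = 42976 + 5*10077696*(1 + 10) = 42976 + 5*10077696*11 = 42976 + 554273280 = 554316256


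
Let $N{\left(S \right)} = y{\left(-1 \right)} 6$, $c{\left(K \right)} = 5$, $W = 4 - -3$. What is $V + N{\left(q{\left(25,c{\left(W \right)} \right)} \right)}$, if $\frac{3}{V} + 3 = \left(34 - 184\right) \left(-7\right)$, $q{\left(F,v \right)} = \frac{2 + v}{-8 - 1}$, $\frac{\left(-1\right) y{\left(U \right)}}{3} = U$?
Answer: $\frac{6283}{349} \approx 18.003$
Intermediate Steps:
$W = 7$ ($W = 4 + 3 = 7$)
$y{\left(U \right)} = - 3 U$
$q{\left(F,v \right)} = - \frac{2}{9} - \frac{v}{9}$ ($q{\left(F,v \right)} = \frac{2 + v}{-9} = \left(2 + v\right) \left(- \frac{1}{9}\right) = - \frac{2}{9} - \frac{v}{9}$)
$N{\left(S \right)} = 18$ ($N{\left(S \right)} = \left(-3\right) \left(-1\right) 6 = 3 \cdot 6 = 18$)
$V = \frac{1}{349}$ ($V = \frac{3}{-3 + \left(34 - 184\right) \left(-7\right)} = \frac{3}{-3 - -1050} = \frac{3}{-3 + 1050} = \frac{3}{1047} = 3 \cdot \frac{1}{1047} = \frac{1}{349} \approx 0.0028653$)
$V + N{\left(q{\left(25,c{\left(W \right)} \right)} \right)} = \frac{1}{349} + 18 = \frac{6283}{349}$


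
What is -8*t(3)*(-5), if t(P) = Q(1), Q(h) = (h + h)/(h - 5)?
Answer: -20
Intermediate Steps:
Q(h) = 2*h/(-5 + h) (Q(h) = (2*h)/(-5 + h) = 2*h/(-5 + h))
t(P) = -½ (t(P) = 2*1/(-5 + 1) = 2*1/(-4) = 2*1*(-¼) = -½)
-8*t(3)*(-5) = -(-4)*(-5) = -8*5/2 = -20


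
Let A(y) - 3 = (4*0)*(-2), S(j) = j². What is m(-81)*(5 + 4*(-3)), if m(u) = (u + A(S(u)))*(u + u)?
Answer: -88452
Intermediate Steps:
A(y) = 3 (A(y) = 3 + (4*0)*(-2) = 3 + 0*(-2) = 3 + 0 = 3)
m(u) = 2*u*(3 + u) (m(u) = (u + 3)*(u + u) = (3 + u)*(2*u) = 2*u*(3 + u))
m(-81)*(5 + 4*(-3)) = (2*(-81)*(3 - 81))*(5 + 4*(-3)) = (2*(-81)*(-78))*(5 - 12) = 12636*(-7) = -88452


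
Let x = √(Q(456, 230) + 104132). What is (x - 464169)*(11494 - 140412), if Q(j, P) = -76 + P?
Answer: 59839739142 - 128918*√104286 ≈ 5.9798e+10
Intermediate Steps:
x = √104286 (x = √((-76 + 230) + 104132) = √(154 + 104132) = √104286 ≈ 322.93)
(x - 464169)*(11494 - 140412) = (√104286 - 464169)*(11494 - 140412) = (-464169 + √104286)*(-128918) = 59839739142 - 128918*√104286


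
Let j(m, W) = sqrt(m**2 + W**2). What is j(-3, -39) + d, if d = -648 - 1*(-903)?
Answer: 255 + 3*sqrt(170) ≈ 294.12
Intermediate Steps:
j(m, W) = sqrt(W**2 + m**2)
d = 255 (d = -648 + 903 = 255)
j(-3, -39) + d = sqrt((-39)**2 + (-3)**2) + 255 = sqrt(1521 + 9) + 255 = sqrt(1530) + 255 = 3*sqrt(170) + 255 = 255 + 3*sqrt(170)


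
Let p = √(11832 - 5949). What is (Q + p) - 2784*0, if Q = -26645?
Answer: -26645 + √5883 ≈ -26568.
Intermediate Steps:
p = √5883 ≈ 76.701
(Q + p) - 2784*0 = (-26645 + √5883) - 2784*0 = (-26645 + √5883) + 0 = -26645 + √5883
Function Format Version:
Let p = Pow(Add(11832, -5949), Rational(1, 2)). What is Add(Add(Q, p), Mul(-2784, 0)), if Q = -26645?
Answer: Add(-26645, Pow(5883, Rational(1, 2))) ≈ -26568.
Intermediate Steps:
p = Pow(5883, Rational(1, 2)) ≈ 76.701
Add(Add(Q, p), Mul(-2784, 0)) = Add(Add(-26645, Pow(5883, Rational(1, 2))), Mul(-2784, 0)) = Add(Add(-26645, Pow(5883, Rational(1, 2))), 0) = Add(-26645, Pow(5883, Rational(1, 2)))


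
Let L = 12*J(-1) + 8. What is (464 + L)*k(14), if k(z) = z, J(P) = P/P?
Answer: 6776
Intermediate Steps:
J(P) = 1
L = 20 (L = 12*1 + 8 = 12 + 8 = 20)
(464 + L)*k(14) = (464 + 20)*14 = 484*14 = 6776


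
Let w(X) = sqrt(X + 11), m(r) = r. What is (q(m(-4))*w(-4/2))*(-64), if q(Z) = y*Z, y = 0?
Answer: 0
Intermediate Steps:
w(X) = sqrt(11 + X)
q(Z) = 0 (q(Z) = 0*Z = 0)
(q(m(-4))*w(-4/2))*(-64) = (0*sqrt(11 - 4/2))*(-64) = (0*sqrt(11 - 4*1/2))*(-64) = (0*sqrt(11 - 2))*(-64) = (0*sqrt(9))*(-64) = (0*3)*(-64) = 0*(-64) = 0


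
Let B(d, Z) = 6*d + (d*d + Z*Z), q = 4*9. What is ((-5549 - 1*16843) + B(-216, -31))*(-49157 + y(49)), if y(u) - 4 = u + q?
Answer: -1174148172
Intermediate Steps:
q = 36
y(u) = 40 + u (y(u) = 4 + (u + 36) = 4 + (36 + u) = 40 + u)
B(d, Z) = Z² + d² + 6*d (B(d, Z) = 6*d + (d² + Z²) = 6*d + (Z² + d²) = Z² + d² + 6*d)
((-5549 - 1*16843) + B(-216, -31))*(-49157 + y(49)) = ((-5549 - 1*16843) + ((-31)² + (-216)² + 6*(-216)))*(-49157 + (40 + 49)) = ((-5549 - 16843) + (961 + 46656 - 1296))*(-49157 + 89) = (-22392 + 46321)*(-49068) = 23929*(-49068) = -1174148172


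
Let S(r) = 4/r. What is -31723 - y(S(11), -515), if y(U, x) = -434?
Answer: -31289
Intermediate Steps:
-31723 - y(S(11), -515) = -31723 - 1*(-434) = -31723 + 434 = -31289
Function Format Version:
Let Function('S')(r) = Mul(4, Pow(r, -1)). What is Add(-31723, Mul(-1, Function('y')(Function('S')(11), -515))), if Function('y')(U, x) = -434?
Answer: -31289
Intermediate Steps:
Add(-31723, Mul(-1, Function('y')(Function('S')(11), -515))) = Add(-31723, Mul(-1, -434)) = Add(-31723, 434) = -31289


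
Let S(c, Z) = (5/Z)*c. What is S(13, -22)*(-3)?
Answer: 195/22 ≈ 8.8636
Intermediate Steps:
S(c, Z) = 5*c/Z
S(13, -22)*(-3) = (5*13/(-22))*(-3) = (5*13*(-1/22))*(-3) = -65/22*(-3) = 195/22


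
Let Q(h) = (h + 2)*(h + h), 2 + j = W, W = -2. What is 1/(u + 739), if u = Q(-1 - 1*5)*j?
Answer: 1/547 ≈ 0.0018282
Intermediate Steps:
j = -4 (j = -2 - 2 = -4)
Q(h) = 2*h*(2 + h) (Q(h) = (2 + h)*(2*h) = 2*h*(2 + h))
u = -192 (u = (2*(-1 - 1*5)*(2 + (-1 - 1*5)))*(-4) = (2*(-1 - 5)*(2 + (-1 - 5)))*(-4) = (2*(-6)*(2 - 6))*(-4) = (2*(-6)*(-4))*(-4) = 48*(-4) = -192)
1/(u + 739) = 1/(-192 + 739) = 1/547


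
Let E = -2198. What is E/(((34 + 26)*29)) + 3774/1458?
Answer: 93391/70470 ≈ 1.3253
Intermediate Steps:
E/(((34 + 26)*29)) + 3774/1458 = -2198*1/(29*(34 + 26)) + 3774/1458 = -2198/(60*29) + 3774*(1/1458) = -2198/1740 + 629/243 = -2198*1/1740 + 629/243 = -1099/870 + 629/243 = 93391/70470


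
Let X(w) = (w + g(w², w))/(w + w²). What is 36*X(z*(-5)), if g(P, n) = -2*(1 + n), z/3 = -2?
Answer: -192/155 ≈ -1.2387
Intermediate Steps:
z = -6 (z = 3*(-2) = -6)
g(P, n) = -2 - 2*n
X(w) = (-2 - w)/(w + w²) (X(w) = (w + (-2 - 2*w))/(w + w²) = (-2 - w)/(w + w²))
36*X(z*(-5)) = 36*((-2 - (-6)*(-5))/(((-6*(-5)))*(1 - 6*(-5)))) = 36*((-2 - 1*30)/(30*(1 + 30))) = 36*((1/30)*(-2 - 30)/31) = 36*((1/30)*(1/31)*(-32)) = 36*(-16/465) = -192/155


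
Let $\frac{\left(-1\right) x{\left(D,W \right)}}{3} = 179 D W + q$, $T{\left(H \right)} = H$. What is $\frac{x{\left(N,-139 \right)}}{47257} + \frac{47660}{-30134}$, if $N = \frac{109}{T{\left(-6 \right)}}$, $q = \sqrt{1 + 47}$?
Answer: $- \frac{43114409563}{1424042438} - \frac{12 \sqrt{3}}{47257} \approx -30.277$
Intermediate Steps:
$q = 4 \sqrt{3}$ ($q = \sqrt{48} = 4 \sqrt{3} \approx 6.9282$)
$N = - \frac{109}{6}$ ($N = \frac{109}{-6} = 109 \left(- \frac{1}{6}\right) = - \frac{109}{6} \approx -18.167$)
$x{\left(D,W \right)} = - 12 \sqrt{3} - 537 D W$ ($x{\left(D,W \right)} = - 3 \left(179 D W + 4 \sqrt{3}\right) = - 3 \left(4 \sqrt{3} + 179 D W\right) = - 12 \sqrt{3} - 537 D W$)
$\frac{x{\left(N,-139 \right)}}{47257} + \frac{47660}{-30134} = \frac{- 12 \sqrt{3} - \left(- \frac{19511}{2}\right) \left(-139\right)}{47257} + \frac{47660}{-30134} = \left(- 12 \sqrt{3} - \frac{2712029}{2}\right) \frac{1}{47257} + 47660 \left(- \frac{1}{30134}\right) = \left(- \frac{2712029}{2} - 12 \sqrt{3}\right) \frac{1}{47257} - \frac{23830}{15067} = \left(- \frac{2712029}{94514} - \frac{12 \sqrt{3}}{47257}\right) - \frac{23830}{15067} = - \frac{43114409563}{1424042438} - \frac{12 \sqrt{3}}{47257}$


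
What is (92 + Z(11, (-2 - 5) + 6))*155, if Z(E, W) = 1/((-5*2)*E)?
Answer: 313689/22 ≈ 14259.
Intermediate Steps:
Z(E, W) = -1/(10*E) (Z(E, W) = 1/(-10*E) = -1/(10*E))
(92 + Z(11, (-2 - 5) + 6))*155 = (92 - ⅒/11)*155 = (92 - ⅒*1/11)*155 = (92 - 1/110)*155 = (10119/110)*155 = 313689/22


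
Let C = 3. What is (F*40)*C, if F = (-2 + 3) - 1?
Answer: 0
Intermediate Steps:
F = 0 (F = 1 - 1 = 0)
(F*40)*C = (0*40)*3 = 0*3 = 0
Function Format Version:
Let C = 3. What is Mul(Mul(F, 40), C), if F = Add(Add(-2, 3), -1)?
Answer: 0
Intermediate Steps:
F = 0 (F = Add(1, -1) = 0)
Mul(Mul(F, 40), C) = Mul(Mul(0, 40), 3) = Mul(0, 3) = 0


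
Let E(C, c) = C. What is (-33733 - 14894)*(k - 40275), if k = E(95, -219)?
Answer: 1953832860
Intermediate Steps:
k = 95
(-33733 - 14894)*(k - 40275) = (-33733 - 14894)*(95 - 40275) = -48627*(-40180) = 1953832860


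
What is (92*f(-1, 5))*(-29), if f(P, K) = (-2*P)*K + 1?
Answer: -29348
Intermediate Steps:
f(P, K) = 1 - 2*K*P (f(P, K) = -2*K*P + 1 = 1 - 2*K*P)
(92*f(-1, 5))*(-29) = (92*(1 - 2*5*(-1)))*(-29) = (92*(1 + 10))*(-29) = (92*11)*(-29) = 1012*(-29) = -29348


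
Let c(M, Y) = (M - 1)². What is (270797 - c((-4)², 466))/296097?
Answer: 270572/296097 ≈ 0.91380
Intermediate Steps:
c(M, Y) = (-1 + M)²
(270797 - c((-4)², 466))/296097 = (270797 - (-1 + (-4)²)²)/296097 = (270797 - (-1 + 16)²)*(1/296097) = (270797 - 1*15²)*(1/296097) = (270797 - 1*225)*(1/296097) = (270797 - 225)*(1/296097) = 270572*(1/296097) = 270572/296097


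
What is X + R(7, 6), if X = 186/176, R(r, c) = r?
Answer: 709/88 ≈ 8.0568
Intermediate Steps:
X = 93/88 (X = 186*(1/176) = 93/88 ≈ 1.0568)
X + R(7, 6) = 93/88 + 7 = 709/88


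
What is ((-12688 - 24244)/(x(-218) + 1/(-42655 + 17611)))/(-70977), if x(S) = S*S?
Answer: 308308336/28158730170245 ≈ 1.0949e-5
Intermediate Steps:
x(S) = S²
((-12688 - 24244)/(x(-218) + 1/(-42655 + 17611)))/(-70977) = ((-12688 - 24244)/((-218)² + 1/(-42655 + 17611)))/(-70977) = -36932/(47524 + 1/(-25044))*(-1/70977) = -36932/(47524 - 1/25044)*(-1/70977) = -36932/1190191055/25044*(-1/70977) = -36932*25044/1190191055*(-1/70977) = -924925008/1190191055*(-1/70977) = 308308336/28158730170245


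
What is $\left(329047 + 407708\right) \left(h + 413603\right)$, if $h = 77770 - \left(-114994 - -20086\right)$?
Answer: $431945458155$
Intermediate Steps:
$h = 172678$ ($h = 77770 - \left(-114994 + 20086\right) = 77770 - -94908 = 77770 + 94908 = 172678$)
$\left(329047 + 407708\right) \left(h + 413603\right) = \left(329047 + 407708\right) \left(172678 + 413603\right) = 736755 \cdot 586281 = 431945458155$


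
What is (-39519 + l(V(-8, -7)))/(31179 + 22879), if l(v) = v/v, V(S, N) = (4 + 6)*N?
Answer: -19759/27029 ≈ -0.73103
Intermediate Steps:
V(S, N) = 10*N
l(v) = 1
(-39519 + l(V(-8, -7)))/(31179 + 22879) = (-39519 + 1)/(31179 + 22879) = -39518/54058 = -39518*1/54058 = -19759/27029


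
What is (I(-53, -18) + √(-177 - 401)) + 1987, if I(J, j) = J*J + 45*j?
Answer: 3986 + 17*I*√2 ≈ 3986.0 + 24.042*I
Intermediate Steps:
I(J, j) = J² + 45*j
(I(-53, -18) + √(-177 - 401)) + 1987 = (((-53)² + 45*(-18)) + √(-177 - 401)) + 1987 = ((2809 - 810) + √(-578)) + 1987 = (1999 + 17*I*√2) + 1987 = 3986 + 17*I*√2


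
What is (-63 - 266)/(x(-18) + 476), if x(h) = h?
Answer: -329/458 ≈ -0.71834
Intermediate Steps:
(-63 - 266)/(x(-18) + 476) = (-63 - 266)/(-18 + 476) = -329/458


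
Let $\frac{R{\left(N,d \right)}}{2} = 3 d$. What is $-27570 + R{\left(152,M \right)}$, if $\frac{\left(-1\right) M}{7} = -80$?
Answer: $-24210$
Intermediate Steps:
$M = 560$ ($M = \left(-7\right) \left(-80\right) = 560$)
$R{\left(N,d \right)} = 6 d$ ($R{\left(N,d \right)} = 2 \cdot 3 d = 6 d$)
$-27570 + R{\left(152,M \right)} = -27570 + 6 \cdot 560 = -27570 + 3360 = -24210$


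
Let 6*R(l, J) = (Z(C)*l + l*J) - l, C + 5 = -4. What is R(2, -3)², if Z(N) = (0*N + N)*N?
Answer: 5929/9 ≈ 658.78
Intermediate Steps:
C = -9 (C = -5 - 4 = -9)
Z(N) = N² (Z(N) = (0 + N)*N = N*N = N²)
R(l, J) = 40*l/3 + J*l/6 (R(l, J) = (((-9)²*l + l*J) - l)/6 = ((81*l + J*l) - l)/6 = (80*l + J*l)/6 = 40*l/3 + J*l/6)
R(2, -3)² = ((⅙)*2*(80 - 3))² = ((⅙)*2*77)² = (77/3)² = 5929/9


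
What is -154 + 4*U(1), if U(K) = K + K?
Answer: -146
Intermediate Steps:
U(K) = 2*K
-154 + 4*U(1) = -154 + 4*(2*1) = -154 + 4*2 = -154 + 8 = -146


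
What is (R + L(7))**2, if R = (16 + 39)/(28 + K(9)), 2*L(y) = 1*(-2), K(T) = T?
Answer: 324/1369 ≈ 0.23667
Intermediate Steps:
L(y) = -1 (L(y) = (1*(-2))/2 = (1/2)*(-2) = -1)
R = 55/37 (R = (16 + 39)/(28 + 9) = 55/37 ≈ 1.4865)
(R + L(7))**2 = (55/37 - 1)**2 = (18/37)**2 = 324/1369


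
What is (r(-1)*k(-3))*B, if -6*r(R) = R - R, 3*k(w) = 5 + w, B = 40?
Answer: 0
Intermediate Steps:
k(w) = 5/3 + w/3 (k(w) = (5 + w)/3 = 5/3 + w/3)
r(R) = 0 (r(R) = -(R - R)/6 = -1/6*0 = 0)
(r(-1)*k(-3))*B = (0*(5/3 + (1/3)*(-3)))*40 = (0*(5/3 - 1))*40 = (0*(2/3))*40 = 0*40 = 0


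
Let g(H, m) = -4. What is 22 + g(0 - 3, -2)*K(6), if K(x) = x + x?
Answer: -26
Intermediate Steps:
K(x) = 2*x
22 + g(0 - 3, -2)*K(6) = 22 - 8*6 = 22 - 4*12 = 22 - 48 = -26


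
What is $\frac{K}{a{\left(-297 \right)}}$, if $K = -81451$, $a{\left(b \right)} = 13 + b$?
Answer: $\frac{81451}{284} \approx 286.8$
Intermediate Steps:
$\frac{K}{a{\left(-297 \right)}} = - \frac{81451}{13 - 297} = - \frac{81451}{-284} = \left(-81451\right) \left(- \frac{1}{284}\right) = \frac{81451}{284}$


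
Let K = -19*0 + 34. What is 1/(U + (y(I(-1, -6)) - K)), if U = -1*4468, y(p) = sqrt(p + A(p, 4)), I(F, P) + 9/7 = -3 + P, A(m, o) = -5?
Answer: -31514/141876135 - I*sqrt(749)/141876135 ≈ -0.00022212 - 1.929e-7*I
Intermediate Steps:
I(F, P) = -30/7 + P (I(F, P) = -9/7 + (-3 + P) = -30/7 + P)
K = 34 (K = 0 + 34 = 34)
y(p) = sqrt(-5 + p) (y(p) = sqrt(p - 5) = sqrt(-5 + p))
U = -4468
1/(U + (y(I(-1, -6)) - K)) = 1/(-4468 + (sqrt(-5 + (-30/7 - 6)) - 1*34)) = 1/(-4468 + (sqrt(-5 - 72/7) - 34)) = 1/(-4468 + (sqrt(-107/7) - 34)) = 1/(-4468 + (I*sqrt(749)/7 - 34)) = 1/(-4468 + (-34 + I*sqrt(749)/7)) = 1/(-4502 + I*sqrt(749)/7)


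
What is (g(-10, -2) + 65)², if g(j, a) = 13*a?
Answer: 1521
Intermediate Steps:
(g(-10, -2) + 65)² = (13*(-2) + 65)² = (-26 + 65)² = 39² = 1521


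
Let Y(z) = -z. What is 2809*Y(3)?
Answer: -8427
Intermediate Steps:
2809*Y(3) = 2809*(-1*3) = 2809*(-3) = -8427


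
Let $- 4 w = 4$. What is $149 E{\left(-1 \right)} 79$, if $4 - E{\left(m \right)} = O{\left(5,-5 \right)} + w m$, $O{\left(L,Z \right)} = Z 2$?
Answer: $153023$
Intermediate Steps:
$w = -1$ ($w = \left(- \frac{1}{4}\right) 4 = -1$)
$O{\left(L,Z \right)} = 2 Z$
$E{\left(m \right)} = 14 + m$ ($E{\left(m \right)} = 4 - \left(2 \left(-5\right) - m\right) = 4 - \left(-10 - m\right) = 4 + \left(10 + m\right) = 14 + m$)
$149 E{\left(-1 \right)} 79 = 149 \left(14 - 1\right) 79 = 149 \cdot 13 \cdot 79 = 1937 \cdot 79 = 153023$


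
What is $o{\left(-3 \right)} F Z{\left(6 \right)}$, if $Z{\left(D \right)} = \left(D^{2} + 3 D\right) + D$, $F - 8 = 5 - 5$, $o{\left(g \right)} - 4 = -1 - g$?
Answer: $2880$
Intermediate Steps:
$o{\left(g \right)} = 3 - g$ ($o{\left(g \right)} = 4 - \left(1 + g\right) = 3 - g$)
$F = 8$ ($F = 8 + \left(5 - 5\right) = 8 + 0 = 8$)
$Z{\left(D \right)} = D^{2} + 4 D$
$o{\left(-3 \right)} F Z{\left(6 \right)} = \left(3 - -3\right) 8 \cdot 6 \left(4 + 6\right) = \left(3 + 3\right) 8 \cdot 6 \cdot 10 = 6 \cdot 8 \cdot 60 = 48 \cdot 60 = 2880$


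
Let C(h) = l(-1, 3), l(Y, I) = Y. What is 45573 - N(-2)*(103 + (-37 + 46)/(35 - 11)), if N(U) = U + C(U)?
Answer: 367065/8 ≈ 45883.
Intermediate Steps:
C(h) = -1
N(U) = -1 + U (N(U) = U - 1 = -1 + U)
45573 - N(-2)*(103 + (-37 + 46)/(35 - 11)) = 45573 - (-1 - 2)*(103 + (-37 + 46)/(35 - 11)) = 45573 - (-3)*(103 + 9/24) = 45573 - (-3)*(103 + 9*(1/24)) = 45573 - (-3)*(103 + 3/8) = 45573 - (-3)*827/8 = 45573 - 1*(-2481/8) = 45573 + 2481/8 = 367065/8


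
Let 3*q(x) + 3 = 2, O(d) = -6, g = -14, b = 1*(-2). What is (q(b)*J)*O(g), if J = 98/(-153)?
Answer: -196/153 ≈ -1.2810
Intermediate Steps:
b = -2
q(x) = -1/3 (q(x) = -1 + (1/3)*2 = -1 + 2/3 = -1/3)
J = -98/153 (J = 98*(-1/153) = -98/153 ≈ -0.64052)
(q(b)*J)*O(g) = -1/3*(-98/153)*(-6) = (98/459)*(-6) = -196/153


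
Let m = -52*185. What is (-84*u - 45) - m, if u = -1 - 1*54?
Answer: 14195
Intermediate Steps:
u = -55 (u = -1 - 54 = -55)
m = -9620
(-84*u - 45) - m = (-84*(-55) - 45) - 1*(-9620) = (4620 - 45) + 9620 = 4575 + 9620 = 14195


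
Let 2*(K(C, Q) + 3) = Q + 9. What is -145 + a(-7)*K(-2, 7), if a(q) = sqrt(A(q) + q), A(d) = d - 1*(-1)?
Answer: -145 + 5*I*sqrt(13) ≈ -145.0 + 18.028*I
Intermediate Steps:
A(d) = 1 + d (A(d) = d + 1 = 1 + d)
a(q) = sqrt(1 + 2*q) (a(q) = sqrt((1 + q) + q) = sqrt(1 + 2*q))
K(C, Q) = 3/2 + Q/2 (K(C, Q) = -3 + (Q + 9)/2 = -3 + (9 + Q)/2 = -3 + (9/2 + Q/2) = 3/2 + Q/2)
-145 + a(-7)*K(-2, 7) = -145 + sqrt(1 + 2*(-7))*(3/2 + (1/2)*7) = -145 + sqrt(1 - 14)*(3/2 + 7/2) = -145 + sqrt(-13)*5 = -145 + (I*sqrt(13))*5 = -145 + 5*I*sqrt(13)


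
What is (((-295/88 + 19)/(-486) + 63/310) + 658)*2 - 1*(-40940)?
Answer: 1729129517/40920 ≈ 42256.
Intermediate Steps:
(((-295/88 + 19)/(-486) + 63/310) + 658)*2 - 1*(-40940) = (((-295*1/88 + 19)*(-1/486) + 63*(1/310)) + 658)*2 + 40940 = (((-295/88 + 19)*(-1/486) + 63/310) + 658)*2 + 40940 = (((1377/88)*(-1/486) + 63/310) + 658)*2 + 40940 = ((-17/528 + 63/310) + 658)*2 + 40940 = (13997/81840 + 658)*2 + 40940 = (53864717/81840)*2 + 40940 = 53864717/40920 + 40940 = 1729129517/40920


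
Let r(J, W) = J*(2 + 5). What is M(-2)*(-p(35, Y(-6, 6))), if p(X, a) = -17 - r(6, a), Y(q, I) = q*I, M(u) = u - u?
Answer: 0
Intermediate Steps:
M(u) = 0
r(J, W) = 7*J (r(J, W) = J*7 = 7*J)
Y(q, I) = I*q
p(X, a) = -59 (p(X, a) = -17 - 7*6 = -17 - 1*42 = -17 - 42 = -59)
M(-2)*(-p(35, Y(-6, 6))) = 0*(-1*(-59)) = 0*59 = 0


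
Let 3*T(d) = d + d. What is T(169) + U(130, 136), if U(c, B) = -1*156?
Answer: -130/3 ≈ -43.333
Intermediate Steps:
U(c, B) = -156
T(d) = 2*d/3 (T(d) = (d + d)/3 = (2*d)/3 = 2*d/3)
T(169) + U(130, 136) = (⅔)*169 - 156 = 338/3 - 156 = -130/3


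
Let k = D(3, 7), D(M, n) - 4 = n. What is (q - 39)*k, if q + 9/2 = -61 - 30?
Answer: -2959/2 ≈ -1479.5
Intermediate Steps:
D(M, n) = 4 + n
q = -191/2 (q = -9/2 + (-61 - 30) = -9/2 - 91 = -191/2 ≈ -95.500)
k = 11 (k = 4 + 7 = 11)
(q - 39)*k = (-191/2 - 39)*11 = -269/2*11 = -2959/2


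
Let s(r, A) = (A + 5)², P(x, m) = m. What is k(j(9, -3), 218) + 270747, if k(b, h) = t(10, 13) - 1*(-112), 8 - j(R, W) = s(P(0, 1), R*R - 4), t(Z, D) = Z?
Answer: 270869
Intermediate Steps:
s(r, A) = (5 + A)²
j(R, W) = 8 - (1 + R²)² (j(R, W) = 8 - (5 + (R*R - 4))² = 8 - (5 + (R² - 4))² = 8 - (5 + (-4 + R²))² = 8 - (1 + R²)²)
k(b, h) = 122 (k(b, h) = 10 - 1*(-112) = 10 + 112 = 122)
k(j(9, -3), 218) + 270747 = 122 + 270747 = 270869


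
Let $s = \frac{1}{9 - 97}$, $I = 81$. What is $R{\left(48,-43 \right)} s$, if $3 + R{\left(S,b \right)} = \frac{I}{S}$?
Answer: $\frac{21}{1408} \approx 0.014915$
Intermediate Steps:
$R{\left(S,b \right)} = -3 + \frac{81}{S}$
$s = - \frac{1}{88}$ ($s = \frac{1}{-88} = - \frac{1}{88} \approx -0.011364$)
$R{\left(48,-43 \right)} s = \left(-3 + \frac{81}{48}\right) \left(- \frac{1}{88}\right) = \left(-3 + 81 \cdot \frac{1}{48}\right) \left(- \frac{1}{88}\right) = \left(-3 + \frac{27}{16}\right) \left(- \frac{1}{88}\right) = \left(- \frac{21}{16}\right) \left(- \frac{1}{88}\right) = \frac{21}{1408}$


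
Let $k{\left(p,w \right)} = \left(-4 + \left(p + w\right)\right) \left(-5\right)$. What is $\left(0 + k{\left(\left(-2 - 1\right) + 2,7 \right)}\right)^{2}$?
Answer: $100$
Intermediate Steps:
$k{\left(p,w \right)} = 20 - 5 p - 5 w$ ($k{\left(p,w \right)} = \left(-4 + p + w\right) \left(-5\right) = 20 - 5 p - 5 w$)
$\left(0 + k{\left(\left(-2 - 1\right) + 2,7 \right)}\right)^{2} = \left(0 - \left(15 + 5 \left(\left(-2 - 1\right) + 2\right)\right)\right)^{2} = \left(0 - \left(15 + 5 \left(-3 + 2\right)\right)\right)^{2} = \left(0 - 10\right)^{2} = \left(-10\right)^{2} = 100$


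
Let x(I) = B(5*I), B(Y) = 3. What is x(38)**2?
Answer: 9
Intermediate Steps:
x(I) = 3
x(38)**2 = 3**2 = 9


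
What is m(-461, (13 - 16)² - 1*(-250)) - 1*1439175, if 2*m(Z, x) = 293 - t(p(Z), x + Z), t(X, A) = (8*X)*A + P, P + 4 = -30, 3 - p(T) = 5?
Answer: -2881255/2 ≈ -1.4406e+6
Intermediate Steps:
p(T) = -2 (p(T) = 3 - 1*5 = 3 - 5 = -2)
P = -34 (P = -4 - 30 = -34)
t(X, A) = -34 + 8*A*X (t(X, A) = (8*X)*A - 34 = 8*A*X - 34 = -34 + 8*A*X)
m(Z, x) = 327/2 + 8*Z + 8*x (m(Z, x) = (293 - (-34 + 8*(x + Z)*(-2)))/2 = (293 - (-34 + 8*(Z + x)*(-2)))/2 = (293 - (-34 + (-16*Z - 16*x)))/2 = (293 - (-34 - 16*Z - 16*x))/2 = (293 + (34 + 16*Z + 16*x))/2 = (327 + 16*Z + 16*x)/2 = 327/2 + 8*Z + 8*x)
m(-461, (13 - 16)² - 1*(-250)) - 1*1439175 = (327/2 + 8*(-461) + 8*((13 - 16)² - 1*(-250))) - 1*1439175 = (327/2 - 3688 + 8*((-3)² + 250)) - 1439175 = (327/2 - 3688 + 8*(9 + 250)) - 1439175 = (327/2 - 3688 + 8*259) - 1439175 = (327/2 - 3688 + 2072) - 1439175 = -2905/2 - 1439175 = -2881255/2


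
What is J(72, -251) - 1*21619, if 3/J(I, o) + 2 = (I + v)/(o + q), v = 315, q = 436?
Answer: -366968/17 ≈ -21586.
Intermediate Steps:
J(I, o) = 3/(-2 + (315 + I)/(436 + o)) (J(I, o) = 3/(-2 + (I + 315)/(o + 436)) = 3/(-2 + (315 + I)/(436 + o)))
J(72, -251) - 1*21619 = 3*(-436 - 1*(-251))/(557 - 1*72 + 2*(-251)) - 1*21619 = 3*(-436 + 251)/(557 - 72 - 502) - 21619 = 3*(-185)/(-17) - 21619 = 3*(-1/17)*(-185) - 21619 = 555/17 - 21619 = -366968/17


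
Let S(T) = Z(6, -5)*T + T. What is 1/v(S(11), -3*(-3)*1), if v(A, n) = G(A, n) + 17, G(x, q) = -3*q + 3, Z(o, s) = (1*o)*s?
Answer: -⅐ ≈ -0.14286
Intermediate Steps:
Z(o, s) = o*s
G(x, q) = 3 - 3*q
S(T) = -29*T (S(T) = (6*(-5))*T + T = -30*T + T = -29*T)
v(A, n) = 20 - 3*n (v(A, n) = (3 - 3*n) + 17 = 20 - 3*n)
1/v(S(11), -3*(-3)*1) = 1/(20 - 3*(-3*(-3))) = 1/(20 - 27) = 1/(-7) = -⅐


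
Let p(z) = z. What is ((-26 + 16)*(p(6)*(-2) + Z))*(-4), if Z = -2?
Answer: -560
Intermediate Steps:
((-26 + 16)*(p(6)*(-2) + Z))*(-4) = ((-26 + 16)*(6*(-2) - 2))*(-4) = -10*(-12 - 2)*(-4) = -10*(-14)*(-4) = 140*(-4) = -560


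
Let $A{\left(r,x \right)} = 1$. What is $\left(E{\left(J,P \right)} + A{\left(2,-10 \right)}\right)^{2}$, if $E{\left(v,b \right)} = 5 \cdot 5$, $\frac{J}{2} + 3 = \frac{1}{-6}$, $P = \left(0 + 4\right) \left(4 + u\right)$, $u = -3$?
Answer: $676$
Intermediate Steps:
$P = 4$ ($P = \left(0 + 4\right) \left(4 - 3\right) = 4 \cdot 1 = 4$)
$J = - \frac{19}{3}$ ($J = -6 + \frac{2}{-6} = -6 + 2 \left(- \frac{1}{6}\right) = -6 - \frac{1}{3} = - \frac{19}{3} \approx -6.3333$)
$E{\left(v,b \right)} = 25$
$\left(E{\left(J,P \right)} + A{\left(2,-10 \right)}\right)^{2} = \left(25 + 1\right)^{2} = 26^{2} = 676$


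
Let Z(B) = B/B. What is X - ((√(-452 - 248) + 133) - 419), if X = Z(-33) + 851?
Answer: 1138 - 10*I*√7 ≈ 1138.0 - 26.458*I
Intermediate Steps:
Z(B) = 1
X = 852 (X = 1 + 851 = 852)
X - ((√(-452 - 248) + 133) - 419) = 852 - ((√(-452 - 248) + 133) - 419) = 852 - ((√(-700) + 133) - 419) = 852 - ((10*I*√7 + 133) - 419) = 852 - ((133 + 10*I*√7) - 419) = 852 - (-286 + 10*I*√7) = 852 + (286 - 10*I*√7) = 1138 - 10*I*√7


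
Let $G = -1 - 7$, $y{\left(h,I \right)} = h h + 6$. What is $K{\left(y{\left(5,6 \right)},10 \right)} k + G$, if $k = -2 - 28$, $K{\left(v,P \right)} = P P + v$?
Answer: $-3938$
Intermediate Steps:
$y{\left(h,I \right)} = 6 + h^{2}$ ($y{\left(h,I \right)} = h^{2} + 6 = 6 + h^{2}$)
$K{\left(v,P \right)} = v + P^{2}$ ($K{\left(v,P \right)} = P^{2} + v = v + P^{2}$)
$G = -8$
$k = -30$ ($k = -2 - 28 = -30$)
$K{\left(y{\left(5,6 \right)},10 \right)} k + G = \left(\left(6 + 5^{2}\right) + 10^{2}\right) \left(-30\right) - 8 = \left(\left(6 + 25\right) + 100\right) \left(-30\right) - 8 = \left(31 + 100\right) \left(-30\right) - 8 = 131 \left(-30\right) - 8 = -3930 - 8 = -3938$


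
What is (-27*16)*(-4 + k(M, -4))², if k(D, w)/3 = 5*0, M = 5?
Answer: -6912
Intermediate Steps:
k(D, w) = 0 (k(D, w) = 3*(5*0) = 3*0 = 0)
(-27*16)*(-4 + k(M, -4))² = (-27*16)*(-4 + 0)² = -432*(-4)² = -432*16 = -6912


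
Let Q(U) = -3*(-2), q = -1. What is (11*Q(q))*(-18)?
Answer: -1188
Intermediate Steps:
Q(U) = 6
(11*Q(q))*(-18) = (11*6)*(-18) = 66*(-18) = -1188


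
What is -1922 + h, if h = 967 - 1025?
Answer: -1980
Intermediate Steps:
h = -58
-1922 + h = -1922 - 58 = -1980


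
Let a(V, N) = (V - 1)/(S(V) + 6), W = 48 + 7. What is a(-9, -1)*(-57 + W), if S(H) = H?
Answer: -20/3 ≈ -6.6667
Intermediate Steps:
W = 55
a(V, N) = (-1 + V)/(6 + V) (a(V, N) = (V - 1)/(V + 6) = (-1 + V)/(6 + V))
a(-9, -1)*(-57 + W) = ((-1 - 9)/(6 - 9))*(-57 + 55) = (-10/(-3))*(-2) = -1/3*(-10)*(-2) = (10/3)*(-2) = -20/3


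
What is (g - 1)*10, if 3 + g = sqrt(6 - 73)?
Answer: -40 + 10*I*sqrt(67) ≈ -40.0 + 81.854*I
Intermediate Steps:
g = -3 + I*sqrt(67) (g = -3 + sqrt(6 - 73) = -3 + sqrt(-67) = -3 + I*sqrt(67) ≈ -3.0 + 8.1853*I)
(g - 1)*10 = ((-3 + I*sqrt(67)) - 1)*10 = (-4 + I*sqrt(67))*10 = -40 + 10*I*sqrt(67)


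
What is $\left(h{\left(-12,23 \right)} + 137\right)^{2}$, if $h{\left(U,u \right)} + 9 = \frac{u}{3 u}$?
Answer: $\frac{148225}{9} \approx 16469.0$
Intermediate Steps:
$h{\left(U,u \right)} = - \frac{26}{3}$ ($h{\left(U,u \right)} = -9 + \frac{u}{3 u} = -9 + u \frac{1}{3 u} = -9 + \frac{1}{3} = - \frac{26}{3}$)
$\left(h{\left(-12,23 \right)} + 137\right)^{2} = \left(- \frac{26}{3} + 137\right)^{2} = \left(\frac{385}{3}\right)^{2} = \frac{148225}{9}$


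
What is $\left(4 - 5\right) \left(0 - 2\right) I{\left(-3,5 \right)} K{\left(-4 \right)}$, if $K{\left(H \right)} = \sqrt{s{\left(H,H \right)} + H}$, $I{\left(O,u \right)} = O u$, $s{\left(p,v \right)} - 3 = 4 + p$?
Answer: $- 30 i \approx - 30.0 i$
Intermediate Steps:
$s{\left(p,v \right)} = 7 + p$ ($s{\left(p,v \right)} = 3 + \left(4 + p\right) = 7 + p$)
$K{\left(H \right)} = \sqrt{7 + 2 H}$ ($K{\left(H \right)} = \sqrt{\left(7 + H\right) + H} = \sqrt{7 + 2 H}$)
$\left(4 - 5\right) \left(0 - 2\right) I{\left(-3,5 \right)} K{\left(-4 \right)} = \left(4 - 5\right) \left(0 - 2\right) \left(-3\right) 5 \sqrt{7 + 2 \left(-4\right)} = \left(-1\right) \left(-2\right) \left(- 15 \sqrt{7 - 8}\right) = 2 \left(- 15 \sqrt{-1}\right) = 2 \left(- 15 i\right) = - 30 i$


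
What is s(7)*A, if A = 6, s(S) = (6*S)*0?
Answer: 0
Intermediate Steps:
s(S) = 0
s(7)*A = 0*6 = 0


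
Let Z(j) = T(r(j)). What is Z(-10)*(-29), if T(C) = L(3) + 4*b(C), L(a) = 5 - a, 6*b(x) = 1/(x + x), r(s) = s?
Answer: -1711/30 ≈ -57.033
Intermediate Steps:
b(x) = 1/(12*x) (b(x) = 1/(6*(x + x)) = 1/(6*((2*x))) = (1/(2*x))/6 = 1/(12*x))
T(C) = 2 + 1/(3*C) (T(C) = (5 - 1*3) + 4*(1/(12*C)) = (5 - 3) + 1/(3*C) = 2 + 1/(3*C))
Z(j) = 2 + 1/(3*j)
Z(-10)*(-29) = (2 + (⅓)/(-10))*(-29) = (2 + (⅓)*(-⅒))*(-29) = (2 - 1/30)*(-29) = (59/30)*(-29) = -1711/30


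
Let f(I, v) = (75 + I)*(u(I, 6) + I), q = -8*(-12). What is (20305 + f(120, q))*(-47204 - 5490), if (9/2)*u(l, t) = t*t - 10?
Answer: -7087079530/3 ≈ -2.3624e+9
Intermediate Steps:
u(l, t) = -20/9 + 2*t²/9 (u(l, t) = 2*(t*t - 10)/9 = 2*(t² - 10)/9 = 2*(-10 + t²)/9 = -20/9 + 2*t²/9)
q = 96
f(I, v) = (75 + I)*(52/9 + I) (f(I, v) = (75 + I)*((-20/9 + (2/9)*6²) + I) = (75 + I)*((-20/9 + (2/9)*36) + I) = (75 + I)*((-20/9 + 8) + I) = (75 + I)*(52/9 + I))
(20305 + f(120, q))*(-47204 - 5490) = (20305 + (1300/3 + 120² + (727/9)*120))*(-47204 - 5490) = (20305 + (1300/3 + 14400 + 29080/3))*(-52694) = (20305 + 73580/3)*(-52694) = (134495/3)*(-52694) = -7087079530/3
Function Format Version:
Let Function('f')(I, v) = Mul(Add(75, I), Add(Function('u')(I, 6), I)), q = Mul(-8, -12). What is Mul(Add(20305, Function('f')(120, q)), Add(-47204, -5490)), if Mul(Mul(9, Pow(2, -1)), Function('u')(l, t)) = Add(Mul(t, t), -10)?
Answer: Rational(-7087079530, 3) ≈ -2.3624e+9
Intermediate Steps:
Function('u')(l, t) = Add(Rational(-20, 9), Mul(Rational(2, 9), Pow(t, 2))) (Function('u')(l, t) = Mul(Rational(2, 9), Add(Mul(t, t), -10)) = Mul(Rational(2, 9), Add(Pow(t, 2), -10)) = Mul(Rational(2, 9), Add(-10, Pow(t, 2))) = Add(Rational(-20, 9), Mul(Rational(2, 9), Pow(t, 2))))
q = 96
Function('f')(I, v) = Mul(Add(75, I), Add(Rational(52, 9), I)) (Function('f')(I, v) = Mul(Add(75, I), Add(Add(Rational(-20, 9), Mul(Rational(2, 9), Pow(6, 2))), I)) = Mul(Add(75, I), Add(Add(Rational(-20, 9), Mul(Rational(2, 9), 36)), I)) = Mul(Add(75, I), Add(Add(Rational(-20, 9), 8), I)) = Mul(Add(75, I), Add(Rational(52, 9), I)))
Mul(Add(20305, Function('f')(120, q)), Add(-47204, -5490)) = Mul(Add(20305, Add(Rational(1300, 3), Pow(120, 2), Mul(Rational(727, 9), 120))), Add(-47204, -5490)) = Mul(Add(20305, Add(Rational(1300, 3), 14400, Rational(29080, 3))), -52694) = Mul(Add(20305, Rational(73580, 3)), -52694) = Mul(Rational(134495, 3), -52694) = Rational(-7087079530, 3)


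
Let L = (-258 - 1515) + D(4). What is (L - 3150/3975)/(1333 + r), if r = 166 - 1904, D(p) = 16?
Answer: 93163/21465 ≈ 4.3402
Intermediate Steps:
r = -1738
L = -1757 (L = (-258 - 1515) + 16 = -1773 + 16 = -1757)
(L - 3150/3975)/(1333 + r) = (-1757 - 3150/3975)/(1333 - 1738) = (-1757 - 3150*1/3975)/(-405) = (-1757 - 42/53)*(-1/405) = -93163/53*(-1/405) = 93163/21465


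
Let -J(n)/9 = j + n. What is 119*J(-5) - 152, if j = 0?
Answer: 5203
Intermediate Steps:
J(n) = -9*n (J(n) = -9*(0 + n) = -9*n)
119*J(-5) - 152 = 119*(-9*(-5)) - 152 = 119*45 - 152 = 5355 - 152 = 5203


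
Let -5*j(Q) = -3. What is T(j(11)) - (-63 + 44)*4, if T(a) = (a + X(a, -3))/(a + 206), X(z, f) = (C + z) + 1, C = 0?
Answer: 78519/1033 ≈ 76.011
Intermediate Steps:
X(z, f) = 1 + z (X(z, f) = (0 + z) + 1 = z + 1 = 1 + z)
j(Q) = 3/5 (j(Q) = -1/5*(-3) = 3/5)
T(a) = (1 + 2*a)/(206 + a) (T(a) = (a + (1 + a))/(a + 206) = (1 + 2*a)/(206 + a))
T(j(11)) - (-63 + 44)*4 = (1 + 2*(3/5))/(206 + 3/5) - (-63 + 44)*4 = (1 + 6/5)/(1033/5) - (-19)*4 = (5/1033)*(11/5) - 1*(-76) = 11/1033 + 76 = 78519/1033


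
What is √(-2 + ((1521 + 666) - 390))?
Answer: √1795 ≈ 42.367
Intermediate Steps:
√(-2 + ((1521 + 666) - 390)) = √(-2 + (2187 - 390)) = √(-2 + 1797) = √1795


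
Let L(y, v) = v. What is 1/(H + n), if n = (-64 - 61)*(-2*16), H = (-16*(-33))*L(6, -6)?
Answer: 1/832 ≈ 0.0012019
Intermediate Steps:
H = -3168 (H = -16*(-33)*(-6) = 528*(-6) = -3168)
n = 4000 (n = -125*(-32) = 4000)
1/(H + n) = 1/(-3168 + 4000) = 1/832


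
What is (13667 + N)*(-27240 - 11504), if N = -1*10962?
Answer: -104802520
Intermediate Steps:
N = -10962
(13667 + N)*(-27240 - 11504) = (13667 - 10962)*(-27240 - 11504) = 2705*(-38744) = -104802520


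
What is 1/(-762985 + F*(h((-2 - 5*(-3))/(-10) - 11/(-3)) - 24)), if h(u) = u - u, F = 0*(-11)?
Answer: -1/762985 ≈ -1.3106e-6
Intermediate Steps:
F = 0
h(u) = 0
1/(-762985 + F*(h((-2 - 5*(-3))/(-10) - 11/(-3)) - 24)) = 1/(-762985 + 0*(0 - 24)) = 1/(-762985 + 0*(-24)) = 1/(-762985 + 0) = 1/(-762985) = -1/762985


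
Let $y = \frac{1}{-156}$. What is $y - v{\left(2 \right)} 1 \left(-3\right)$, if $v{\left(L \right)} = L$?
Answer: $\frac{935}{156} \approx 5.9936$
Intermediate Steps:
$y = - \frac{1}{156} \approx -0.0064103$
$y - v{\left(2 \right)} 1 \left(-3\right) = - \frac{1}{156} - 2 \cdot 1 \left(-3\right) = - \frac{1}{156} - 2 \left(-3\right) = - \frac{1}{156} - -6 = - \frac{1}{156} + 6 = \frac{935}{156}$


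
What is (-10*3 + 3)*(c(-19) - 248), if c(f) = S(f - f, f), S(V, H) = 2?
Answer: 6642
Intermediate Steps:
c(f) = 2
(-10*3 + 3)*(c(-19) - 248) = (-10*3 + 3)*(2 - 248) = (-30 + 3)*(-246) = -27*(-246) = 6642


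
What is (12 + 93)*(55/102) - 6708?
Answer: -226147/34 ≈ -6651.4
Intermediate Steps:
(12 + 93)*(55/102) - 6708 = 105*(55*(1/102)) - 6708 = 105*(55/102) - 6708 = 1925/34 - 6708 = -226147/34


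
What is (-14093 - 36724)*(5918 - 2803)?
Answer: -158294955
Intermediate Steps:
(-14093 - 36724)*(5918 - 2803) = -50817*3115 = -158294955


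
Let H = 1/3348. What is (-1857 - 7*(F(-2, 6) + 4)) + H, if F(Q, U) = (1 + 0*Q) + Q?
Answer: -6287543/3348 ≈ -1878.0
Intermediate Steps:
F(Q, U) = 1 + Q (F(Q, U) = (1 + 0) + Q = 1 + Q)
H = 1/3348 ≈ 0.00029869
(-1857 - 7*(F(-2, 6) + 4)) + H = (-1857 - 7*((1 - 2) + 4)) + 1/3348 = (-1857 - 7*(-1 + 4)) + 1/3348 = (-1857 - 7*3) + 1/3348 = (-1857 - 21) + 1/3348 = -1878 + 1/3348 = -6287543/3348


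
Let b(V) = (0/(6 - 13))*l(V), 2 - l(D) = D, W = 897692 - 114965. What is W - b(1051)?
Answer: 782727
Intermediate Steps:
W = 782727
l(D) = 2 - D
b(V) = 0 (b(V) = (0/(6 - 13))*(2 - V) = (0/(-7))*(2 - V) = (-⅐*0)*(2 - V) = 0*(2 - V) = 0)
W - b(1051) = 782727 - 1*0 = 782727 + 0 = 782727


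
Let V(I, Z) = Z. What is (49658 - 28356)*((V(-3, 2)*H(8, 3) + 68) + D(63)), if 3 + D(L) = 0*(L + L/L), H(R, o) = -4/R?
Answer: 1363328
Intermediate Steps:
D(L) = -3 (D(L) = -3 + 0*(L + L/L) = -3 + 0*(L + 1) = -3 + 0*(1 + L) = -3 + 0 = -3)
(49658 - 28356)*((V(-3, 2)*H(8, 3) + 68) + D(63)) = (49658 - 28356)*((2*(-4/8) + 68) - 3) = 21302*((2*(-4*⅛) + 68) - 3) = 21302*((2*(-½) + 68) - 3) = 21302*((-1 + 68) - 3) = 21302*(67 - 3) = 21302*64 = 1363328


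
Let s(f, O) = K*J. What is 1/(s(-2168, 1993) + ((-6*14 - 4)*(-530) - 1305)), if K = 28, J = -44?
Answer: 1/44103 ≈ 2.2674e-5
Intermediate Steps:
s(f, O) = -1232 (s(f, O) = 28*(-44) = -1232)
1/(s(-2168, 1993) + ((-6*14 - 4)*(-530) - 1305)) = 1/(-1232 + ((-6*14 - 4)*(-530) - 1305)) = 1/(-1232 + ((-84 - 4)*(-530) - 1305)) = 1/(-1232 + (-88*(-530) - 1305)) = 1/(-1232 + (46640 - 1305)) = 1/(-1232 + 45335) = 1/44103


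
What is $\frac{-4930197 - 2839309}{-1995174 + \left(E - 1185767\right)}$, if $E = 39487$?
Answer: $\frac{133957}{54163} \approx 2.4732$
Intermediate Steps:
$\frac{-4930197 - 2839309}{-1995174 + \left(E - 1185767\right)} = \frac{-4930197 - 2839309}{-1995174 + \left(39487 - 1185767\right)} = - \frac{7769506}{-1995174 - 1146280} = - \frac{7769506}{-3141454} = \left(-7769506\right) \left(- \frac{1}{3141454}\right) = \frac{133957}{54163}$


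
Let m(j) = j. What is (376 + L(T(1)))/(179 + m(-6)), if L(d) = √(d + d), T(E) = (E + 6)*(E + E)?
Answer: 376/173 + 2*√7/173 ≈ 2.2040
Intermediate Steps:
T(E) = 2*E*(6 + E) (T(E) = (6 + E)*(2*E) = 2*E*(6 + E))
L(d) = √2*√d (L(d) = √(2*d) = √2*√d)
(376 + L(T(1)))/(179 + m(-6)) = (376 + √2*√(2*1*(6 + 1)))/(179 - 6) = (376 + √2*√(2*1*7))/173 = (376 + √2*√14)*(1/173) = (376 + 2*√7)*(1/173) = 376/173 + 2*√7/173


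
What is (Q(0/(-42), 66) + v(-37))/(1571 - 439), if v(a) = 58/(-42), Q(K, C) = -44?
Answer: -953/23772 ≈ -0.040089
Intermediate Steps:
v(a) = -29/21 (v(a) = 58*(-1/42) = -29/21)
(Q(0/(-42), 66) + v(-37))/(1571 - 439) = (-44 - 29/21)/(1571 - 439) = -953/21/1132 = -953/21*1/1132 = -953/23772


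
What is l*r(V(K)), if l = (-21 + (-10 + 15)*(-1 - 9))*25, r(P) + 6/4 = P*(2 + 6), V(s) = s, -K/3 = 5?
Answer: 431325/2 ≈ 2.1566e+5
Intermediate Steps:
K = -15 (K = -3*5 = -15)
r(P) = -3/2 + 8*P (r(P) = -3/2 + P*(2 + 6) = -3/2 + P*8 = -3/2 + 8*P)
l = -1775 (l = (-21 + 5*(-10))*25 = (-21 - 50)*25 = -71*25 = -1775)
l*r(V(K)) = -1775*(-3/2 + 8*(-15)) = -1775*(-3/2 - 120) = -1775*(-243/2) = 431325/2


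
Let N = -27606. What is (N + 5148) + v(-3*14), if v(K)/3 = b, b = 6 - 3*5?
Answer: -22485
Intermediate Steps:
b = -9 (b = 6 - 15 = -9)
v(K) = -27 (v(K) = 3*(-9) = -27)
(N + 5148) + v(-3*14) = (-27606 + 5148) - 27 = -22458 - 27 = -22485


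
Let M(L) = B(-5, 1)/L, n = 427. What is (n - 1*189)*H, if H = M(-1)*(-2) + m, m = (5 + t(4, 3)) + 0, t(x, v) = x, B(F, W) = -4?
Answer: 238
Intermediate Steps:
m = 9 (m = (5 + 4) + 0 = 9 + 0 = 9)
M(L) = -4/L
H = 1 (H = -4/(-1)*(-2) + 9 = -4*(-1)*(-2) + 9 = 4*(-2) + 9 = -8 + 9 = 1)
(n - 1*189)*H = (427 - 1*189)*1 = (427 - 189)*1 = 238*1 = 238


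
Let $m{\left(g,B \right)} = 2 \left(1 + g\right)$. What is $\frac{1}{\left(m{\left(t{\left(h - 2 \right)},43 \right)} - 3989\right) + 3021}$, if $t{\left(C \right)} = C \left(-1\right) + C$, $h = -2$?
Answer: $- \frac{1}{966} \approx -0.0010352$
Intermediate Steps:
$t{\left(C \right)} = 0$ ($t{\left(C \right)} = - C + C = 0$)
$m{\left(g,B \right)} = 2 + 2 g$
$\frac{1}{\left(m{\left(t{\left(h - 2 \right)},43 \right)} - 3989\right) + 3021} = \frac{1}{\left(\left(2 + 2 \cdot 0\right) - 3989\right) + 3021} = \frac{1}{\left(\left(2 + 0\right) - 3989\right) + 3021} = \frac{1}{\left(2 - 3989\right) + 3021} = \frac{1}{-3987 + 3021} = \frac{1}{-966} = - \frac{1}{966}$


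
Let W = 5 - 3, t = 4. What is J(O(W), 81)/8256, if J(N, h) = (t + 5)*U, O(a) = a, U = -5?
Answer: -15/2752 ≈ -0.0054506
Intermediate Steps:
W = 2
J(N, h) = -45 (J(N, h) = (4 + 5)*(-5) = 9*(-5) = -45)
J(O(W), 81)/8256 = -45/8256 = -45*1/8256 = -15/2752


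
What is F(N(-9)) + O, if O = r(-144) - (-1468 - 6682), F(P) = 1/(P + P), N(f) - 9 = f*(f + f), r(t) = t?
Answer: 2738053/342 ≈ 8006.0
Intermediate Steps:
N(f) = 9 + 2*f**2 (N(f) = 9 + f*(f + f) = 9 + f*(2*f) = 9 + 2*f**2)
F(P) = 1/(2*P)
O = 8006 (O = -144 - (-1468 - 6682) = -144 - 1*(-8150) = -144 + 8150 = 8006)
F(N(-9)) + O = 1/(2*(9 + 2*(-9)**2)) + 8006 = 1/(2*(9 + 2*81)) + 8006 = 1/(2*(9 + 162)) + 8006 = (1/2)/171 + 8006 = (1/2)*(1/171) + 8006 = 1/342 + 8006 = 2738053/342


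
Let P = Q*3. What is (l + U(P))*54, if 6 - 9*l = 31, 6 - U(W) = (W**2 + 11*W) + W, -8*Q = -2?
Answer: -2739/8 ≈ -342.38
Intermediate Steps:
Q = 1/4 (Q = -1/8*(-2) = 1/4 ≈ 0.25000)
P = 3/4 (P = (1/4)*3 = 3/4 ≈ 0.75000)
U(W) = 6 - W**2 - 12*W (U(W) = 6 - ((W**2 + 11*W) + W) = 6 - (W**2 + 12*W) = 6 + (-W**2 - 12*W) = 6 - W**2 - 12*W)
l = -25/9 (l = 2/3 - 1/9*31 = 2/3 - 31/9 = -25/9 ≈ -2.7778)
(l + U(P))*54 = (-25/9 + (6 - (3/4)**2 - 12*3/4))*54 = (-25/9 + (6 - 1*9/16 - 9))*54 = (-25/9 + (6 - 9/16 - 9))*54 = (-25/9 - 57/16)*54 = -913/144*54 = -2739/8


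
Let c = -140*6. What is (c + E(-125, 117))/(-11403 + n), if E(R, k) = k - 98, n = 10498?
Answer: 821/905 ≈ 0.90718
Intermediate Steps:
c = -840
E(R, k) = -98 + k
(c + E(-125, 117))/(-11403 + n) = (-840 + (-98 + 117))/(-11403 + 10498) = (-840 + 19)/(-905) = -821*(-1/905) = 821/905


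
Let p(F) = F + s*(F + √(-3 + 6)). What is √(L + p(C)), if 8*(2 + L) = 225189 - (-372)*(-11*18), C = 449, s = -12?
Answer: √(224010 - 192*√3)/4 ≈ 118.24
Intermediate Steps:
p(F) = -12*√3 - 11*F (p(F) = F - 12*(F + √(-3 + 6)) = F - 12*(F + √3) = F + (-12*F - 12*√3) = -12*√3 - 11*F)
L = 151517/8 (L = -2 + (225189 - (-372)*(-11*18))/8 = -2 + (225189 - (-372)*(-198))/8 = -2 + (225189 - 1*73656)/8 = -2 + (225189 - 73656)/8 = -2 + (⅛)*151533 = -2 + 151533/8 = 151517/8 ≈ 18940.)
√(L + p(C)) = √(151517/8 + (-12*√3 - 11*449)) = √(151517/8 + (-12*√3 - 4939)) = √(151517/8 + (-4939 - 12*√3)) = √(112005/8 - 12*√3)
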